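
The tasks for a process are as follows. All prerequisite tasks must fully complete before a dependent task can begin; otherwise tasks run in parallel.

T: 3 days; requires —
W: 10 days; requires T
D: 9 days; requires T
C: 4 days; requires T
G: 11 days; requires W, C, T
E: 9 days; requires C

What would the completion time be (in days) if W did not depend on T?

With the dependency in place, T→W→G = 3+10+11 = 24 sets the finish at 24 days.
Without T→W, W's earliest start moves from 3 to 0.
The longest chain is now W→G = 10+11 = 21, so the schedule takes 21 days.

21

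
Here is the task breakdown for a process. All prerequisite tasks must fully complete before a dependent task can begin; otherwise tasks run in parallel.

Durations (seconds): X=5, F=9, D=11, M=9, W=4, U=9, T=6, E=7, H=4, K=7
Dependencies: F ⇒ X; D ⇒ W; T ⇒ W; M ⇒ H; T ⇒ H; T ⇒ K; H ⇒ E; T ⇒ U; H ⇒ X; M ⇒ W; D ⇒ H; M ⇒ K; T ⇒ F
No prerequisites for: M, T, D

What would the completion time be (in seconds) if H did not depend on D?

20

Before: longest chain D→H→E = 11+4+7 = 22, finish 22.
Without D→H, H's earliest start moves from 11 to 9.
New critical path: M→H→E = 9+4+7 = 20 ⇒ 20 seconds.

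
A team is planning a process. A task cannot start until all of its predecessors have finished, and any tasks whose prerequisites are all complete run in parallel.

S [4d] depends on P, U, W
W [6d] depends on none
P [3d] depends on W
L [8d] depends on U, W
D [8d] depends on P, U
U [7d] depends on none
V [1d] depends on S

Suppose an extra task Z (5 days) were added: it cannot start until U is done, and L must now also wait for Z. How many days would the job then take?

Originally the job takes 17 days.
With Z inserted, L now waits for max(U, W, Z).
New critical path: U→Z→L = 7+5+8 = 20 ⇒ 20 days.

20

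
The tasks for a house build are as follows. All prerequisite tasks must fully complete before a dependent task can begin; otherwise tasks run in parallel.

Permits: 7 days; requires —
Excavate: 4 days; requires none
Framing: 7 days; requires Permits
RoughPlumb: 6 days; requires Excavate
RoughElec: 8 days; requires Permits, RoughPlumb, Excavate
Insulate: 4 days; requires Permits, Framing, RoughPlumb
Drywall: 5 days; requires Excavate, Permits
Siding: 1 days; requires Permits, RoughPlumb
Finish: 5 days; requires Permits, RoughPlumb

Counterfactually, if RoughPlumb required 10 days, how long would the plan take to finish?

Critical path before the change: Excavate→RoughPlumb→RoughElec = 4+6+8 = 18 giving 18 days.
Since RoughPlumb is critical, the +4 change carries straight to that chain (now 22 days).
The critical path is still Excavate→RoughPlumb→RoughElec; finish is now 22 days.

22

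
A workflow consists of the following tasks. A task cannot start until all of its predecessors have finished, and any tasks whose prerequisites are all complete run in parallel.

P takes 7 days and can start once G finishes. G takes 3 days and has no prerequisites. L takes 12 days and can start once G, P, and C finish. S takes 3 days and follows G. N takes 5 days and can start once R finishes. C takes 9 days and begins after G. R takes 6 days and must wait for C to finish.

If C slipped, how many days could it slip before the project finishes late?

The longest chain is G→C→L = 3+9+12 = 24; overall finish 24 days.
C finishes as early as 12 and must finish by 12.
Slack of C = 3 − 3 = 0 days.

0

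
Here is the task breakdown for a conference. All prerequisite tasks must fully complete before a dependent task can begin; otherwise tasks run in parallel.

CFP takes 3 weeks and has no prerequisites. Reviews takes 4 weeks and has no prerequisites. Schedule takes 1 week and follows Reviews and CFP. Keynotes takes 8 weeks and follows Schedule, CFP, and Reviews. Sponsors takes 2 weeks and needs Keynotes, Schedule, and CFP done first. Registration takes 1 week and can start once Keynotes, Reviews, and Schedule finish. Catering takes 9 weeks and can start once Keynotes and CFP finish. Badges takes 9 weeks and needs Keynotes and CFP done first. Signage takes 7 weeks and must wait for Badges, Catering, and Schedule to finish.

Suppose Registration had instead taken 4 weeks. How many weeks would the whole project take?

The binding path is Reviews→Schedule→Keynotes→Catering→Signage = 4+1+8+9+7 = 29; finish at 29 weeks.
The longest path through Registration is only 14 weeks, so Registration has float 15.
The critical path is still Reviews→Schedule→Keynotes→Catering→Signage; finish is now 29 weeks.

29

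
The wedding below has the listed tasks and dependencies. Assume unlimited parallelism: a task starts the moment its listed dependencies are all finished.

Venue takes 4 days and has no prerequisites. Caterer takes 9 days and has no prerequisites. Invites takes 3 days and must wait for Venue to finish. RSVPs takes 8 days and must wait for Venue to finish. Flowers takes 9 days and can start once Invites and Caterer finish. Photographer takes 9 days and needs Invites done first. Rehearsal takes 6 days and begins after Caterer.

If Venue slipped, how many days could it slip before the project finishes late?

2

Critical path: Caterer→Flowers = 9+9 = 18, so the finish is 18 days.
Longest path through Venue: 16 days (earliest finish 4, latest finish 6).
Float = 18 − 16 = 2.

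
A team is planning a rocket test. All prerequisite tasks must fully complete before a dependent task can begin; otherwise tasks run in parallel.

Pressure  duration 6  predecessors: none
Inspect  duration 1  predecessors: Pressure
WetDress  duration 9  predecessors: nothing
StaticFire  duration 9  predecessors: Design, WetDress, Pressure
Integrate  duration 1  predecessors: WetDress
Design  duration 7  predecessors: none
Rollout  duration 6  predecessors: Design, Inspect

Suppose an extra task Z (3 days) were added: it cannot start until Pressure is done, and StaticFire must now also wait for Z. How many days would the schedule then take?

18

Originally the schedule takes 18 days.
With Z inserted, StaticFire now waits for max(Design, WetDress, Pressure, Z).
New critical path: Pressure→Z→StaticFire = 6+3+9 = 18 ⇒ 18 days.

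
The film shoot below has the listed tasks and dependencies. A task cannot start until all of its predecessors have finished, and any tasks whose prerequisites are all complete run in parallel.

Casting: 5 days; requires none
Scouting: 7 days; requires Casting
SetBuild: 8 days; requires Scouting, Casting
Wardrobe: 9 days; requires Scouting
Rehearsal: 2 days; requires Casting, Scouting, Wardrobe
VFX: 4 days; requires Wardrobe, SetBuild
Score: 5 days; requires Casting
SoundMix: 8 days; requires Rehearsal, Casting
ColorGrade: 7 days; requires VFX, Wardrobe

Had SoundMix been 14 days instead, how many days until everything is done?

As given, the longest chain is Casting→Scouting→Wardrobe→VFX→ColorGrade = 5+7+9+4+7 = 32, so the finish is 32 days.
SoundMix has 1 day of float (longest path through it is 31).
New critical path: Casting→Scouting→Wardrobe→Rehearsal→SoundMix = 5+7+9+2+14 = 37 ⇒ 37 days.

37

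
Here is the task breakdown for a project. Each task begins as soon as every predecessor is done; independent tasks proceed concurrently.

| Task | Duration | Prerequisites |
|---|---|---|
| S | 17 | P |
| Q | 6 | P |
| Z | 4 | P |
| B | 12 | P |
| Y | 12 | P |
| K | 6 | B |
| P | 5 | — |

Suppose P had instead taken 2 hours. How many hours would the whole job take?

20

As given, the longest chain is P→B→K = 5+12+6 = 23, so the finish is 23 hours.
P lies on that path, so at 2 hours the path becomes 20 hours.
The critical path is still P→B→K; finish is now 20 hours.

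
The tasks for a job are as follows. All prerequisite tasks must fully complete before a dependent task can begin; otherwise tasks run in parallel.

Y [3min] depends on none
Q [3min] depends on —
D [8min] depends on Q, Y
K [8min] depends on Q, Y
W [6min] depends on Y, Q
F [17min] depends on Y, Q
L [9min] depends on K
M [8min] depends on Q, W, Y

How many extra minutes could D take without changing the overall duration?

The longest chain is Y→K→L = 3+8+9 = 20; overall finish 20 minutes.
Longest path through D: 11 minutes (earliest finish 11, latest finish 20).
So D can slip 20 − 11 = 9 minutes.

9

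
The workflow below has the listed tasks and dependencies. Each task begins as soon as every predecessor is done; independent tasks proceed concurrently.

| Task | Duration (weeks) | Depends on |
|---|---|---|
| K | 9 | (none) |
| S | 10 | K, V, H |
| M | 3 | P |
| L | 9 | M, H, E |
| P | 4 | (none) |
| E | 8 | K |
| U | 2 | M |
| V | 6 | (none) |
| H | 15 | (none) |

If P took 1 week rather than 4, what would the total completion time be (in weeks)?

The binding path is K→E→L = 9+8+9 = 26; finish at 26 weeks.
The longest path through P is only 16 weeks, so P has float 10.
That remains the longest chain; total 26 weeks.

26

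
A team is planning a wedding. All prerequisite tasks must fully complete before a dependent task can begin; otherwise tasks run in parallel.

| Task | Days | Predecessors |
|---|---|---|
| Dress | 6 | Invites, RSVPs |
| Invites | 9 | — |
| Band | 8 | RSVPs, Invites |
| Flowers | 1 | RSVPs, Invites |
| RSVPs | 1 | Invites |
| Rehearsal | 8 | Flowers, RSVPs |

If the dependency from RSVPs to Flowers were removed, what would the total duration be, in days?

18

With the dependency in place, Invites→RSVPs→Flowers→Rehearsal = 9+1+1+8 = 19 sets the finish at 19 days.
Without RSVPs→Flowers, Flowers's earliest start moves from 10 to 9.
After: Invites→RSVPs→Band = 9+1+8 = 18 → 18 days.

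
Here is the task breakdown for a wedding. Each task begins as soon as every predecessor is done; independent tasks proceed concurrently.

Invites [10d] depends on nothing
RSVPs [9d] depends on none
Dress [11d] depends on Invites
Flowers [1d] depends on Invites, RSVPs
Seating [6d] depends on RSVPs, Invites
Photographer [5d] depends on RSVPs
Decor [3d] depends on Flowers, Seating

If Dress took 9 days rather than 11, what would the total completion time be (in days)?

19

The binding path is Invites→Dress = 10+11 = 21; finish at 21 days.
Since Dress is critical, the -2 change carries straight to that chain (now 19 days).
The critical path is still Invites→Dress; finish is now 19 days.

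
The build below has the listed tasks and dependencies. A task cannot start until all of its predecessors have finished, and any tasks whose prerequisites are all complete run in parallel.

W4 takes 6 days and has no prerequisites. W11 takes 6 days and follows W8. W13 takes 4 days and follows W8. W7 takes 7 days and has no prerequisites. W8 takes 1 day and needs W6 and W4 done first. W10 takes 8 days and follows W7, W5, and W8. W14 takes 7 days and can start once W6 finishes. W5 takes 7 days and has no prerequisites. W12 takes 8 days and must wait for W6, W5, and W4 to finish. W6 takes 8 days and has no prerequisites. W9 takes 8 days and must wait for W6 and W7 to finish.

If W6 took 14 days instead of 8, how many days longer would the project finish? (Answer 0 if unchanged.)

6

Critical path before the change: W6→W8→W10 = 8+1+8 = 17 giving 17 days.
W6 lies on that path, so at 14 days the path becomes 23 days.
The critical path is still W6→W8→W10; finish is now 23 days.
Change in finish: 23 − 17 = +6 days.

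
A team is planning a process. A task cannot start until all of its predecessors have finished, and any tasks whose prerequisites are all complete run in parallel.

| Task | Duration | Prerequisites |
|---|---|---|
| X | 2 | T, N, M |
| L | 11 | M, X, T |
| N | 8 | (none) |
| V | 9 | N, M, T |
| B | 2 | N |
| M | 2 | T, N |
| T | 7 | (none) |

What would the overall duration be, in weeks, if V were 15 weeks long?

25

The binding path is N→M→X→L = 8+2+2+11 = 23; finish at 23 weeks.
V has 4 weeks of float (longest path through it is 19).
Now N→M→V = 8+2+15 = 25 is longest, so the finish becomes 25 weeks.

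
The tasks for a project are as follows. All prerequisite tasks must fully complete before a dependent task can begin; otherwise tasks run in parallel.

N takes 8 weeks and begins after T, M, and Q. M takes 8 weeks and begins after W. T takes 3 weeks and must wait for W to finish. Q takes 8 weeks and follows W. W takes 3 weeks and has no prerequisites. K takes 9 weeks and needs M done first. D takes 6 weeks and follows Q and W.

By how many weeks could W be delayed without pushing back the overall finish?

The longest chain is W→M→K = 3+8+9 = 20; overall finish 20 weeks.
Longest path through W: 20 weeks (earliest finish 3, latest finish 3).
So W can slip 3 − 3 = 0 weeks.

0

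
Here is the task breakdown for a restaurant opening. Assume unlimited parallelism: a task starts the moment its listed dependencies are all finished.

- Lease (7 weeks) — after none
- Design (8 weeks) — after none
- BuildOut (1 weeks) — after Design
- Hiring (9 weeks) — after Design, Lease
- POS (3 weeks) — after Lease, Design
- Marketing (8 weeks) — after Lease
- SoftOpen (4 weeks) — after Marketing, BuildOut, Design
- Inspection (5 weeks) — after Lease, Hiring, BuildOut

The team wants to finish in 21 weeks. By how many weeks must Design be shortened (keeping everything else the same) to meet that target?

Current finish: 22 weeks; target: 21.
Design is on every critical path, so each week cut from Design cuts the finish by one (this holds down to a finish of 21).
Need 22 − 21 = 1 week off Design → Design becomes 7 weeks, finish becomes 21.

1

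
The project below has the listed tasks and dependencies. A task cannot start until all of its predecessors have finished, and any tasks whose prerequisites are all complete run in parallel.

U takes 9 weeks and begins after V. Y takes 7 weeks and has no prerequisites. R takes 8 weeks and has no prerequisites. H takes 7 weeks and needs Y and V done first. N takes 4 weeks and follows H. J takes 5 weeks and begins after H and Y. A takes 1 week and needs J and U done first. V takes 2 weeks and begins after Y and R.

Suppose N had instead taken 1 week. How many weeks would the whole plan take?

Baseline: R→V→H→J→A = 8+2+7+5+1 = 23 → 23 weeks.
The longest path through N is only 21 weeks, so N has float 2.
The critical path is still R→V→H→J→A; finish is now 23 weeks.

23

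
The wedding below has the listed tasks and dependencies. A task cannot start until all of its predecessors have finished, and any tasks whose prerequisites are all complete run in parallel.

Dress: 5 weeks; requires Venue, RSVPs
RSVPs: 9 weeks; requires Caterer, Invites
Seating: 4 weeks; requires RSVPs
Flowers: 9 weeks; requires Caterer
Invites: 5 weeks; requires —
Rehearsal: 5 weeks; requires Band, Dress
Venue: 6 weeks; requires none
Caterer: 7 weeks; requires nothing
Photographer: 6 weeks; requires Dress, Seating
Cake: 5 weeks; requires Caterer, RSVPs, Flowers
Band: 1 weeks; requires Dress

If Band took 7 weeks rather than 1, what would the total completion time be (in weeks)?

33

The binding path is Caterer→RSVPs→Dress→Band→Rehearsal = 7+9+5+1+5 = 27; finish at 27 weeks.
Since Band is critical, the +6 change carries straight to that chain (now 33 weeks).
That remains the longest chain; total 33 weeks.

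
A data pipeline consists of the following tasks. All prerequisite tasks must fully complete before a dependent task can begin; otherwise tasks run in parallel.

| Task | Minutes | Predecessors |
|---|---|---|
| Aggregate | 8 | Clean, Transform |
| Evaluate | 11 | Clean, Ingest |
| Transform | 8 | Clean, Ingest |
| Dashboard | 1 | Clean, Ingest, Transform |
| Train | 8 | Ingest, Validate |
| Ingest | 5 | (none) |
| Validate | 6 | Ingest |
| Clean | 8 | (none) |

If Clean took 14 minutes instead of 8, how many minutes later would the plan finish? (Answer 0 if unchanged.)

6

The binding path is Clean→Transform→Aggregate = 8+8+8 = 24; finish at 24 minutes.
Clean is on the critical path; changing it to 14 makes that path 30 minutes.
No other chain overtakes it, so the finish is 30 minutes.
Change in finish: 30 − 24 = +6 minutes.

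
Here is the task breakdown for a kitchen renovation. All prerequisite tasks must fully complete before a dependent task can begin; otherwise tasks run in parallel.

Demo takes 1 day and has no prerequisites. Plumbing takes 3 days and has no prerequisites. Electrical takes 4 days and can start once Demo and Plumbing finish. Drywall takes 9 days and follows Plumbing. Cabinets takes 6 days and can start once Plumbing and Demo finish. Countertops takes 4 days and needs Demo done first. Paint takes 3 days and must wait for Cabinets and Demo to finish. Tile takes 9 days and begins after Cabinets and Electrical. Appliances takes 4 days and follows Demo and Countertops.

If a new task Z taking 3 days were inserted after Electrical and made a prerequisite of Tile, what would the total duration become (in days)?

Originally the schedule takes 18 days.
With Z inserted, Tile now waits for max(Cabinets, Electrical, Z).
New critical path: Plumbing→Electrical→Z→Tile = 3+4+3+9 = 19 ⇒ 19 days.

19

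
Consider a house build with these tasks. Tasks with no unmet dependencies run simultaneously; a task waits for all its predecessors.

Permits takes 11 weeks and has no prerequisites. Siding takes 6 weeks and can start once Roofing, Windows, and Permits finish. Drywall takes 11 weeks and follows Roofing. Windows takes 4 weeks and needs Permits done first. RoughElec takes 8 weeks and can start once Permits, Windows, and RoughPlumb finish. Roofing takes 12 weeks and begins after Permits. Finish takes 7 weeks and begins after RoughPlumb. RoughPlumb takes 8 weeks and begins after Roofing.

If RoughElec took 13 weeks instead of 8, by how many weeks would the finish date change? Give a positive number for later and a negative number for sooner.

5

Critical path before the change: Permits→Roofing→RoughPlumb→RoughElec = 11+12+8+8 = 39 giving 39 weeks.
Since RoughElec is critical, the +5 change carries straight to that chain (now 44 weeks).
No other chain overtakes it, so the finish is 44 weeks.
Change in finish: 44 − 39 = +5 weeks.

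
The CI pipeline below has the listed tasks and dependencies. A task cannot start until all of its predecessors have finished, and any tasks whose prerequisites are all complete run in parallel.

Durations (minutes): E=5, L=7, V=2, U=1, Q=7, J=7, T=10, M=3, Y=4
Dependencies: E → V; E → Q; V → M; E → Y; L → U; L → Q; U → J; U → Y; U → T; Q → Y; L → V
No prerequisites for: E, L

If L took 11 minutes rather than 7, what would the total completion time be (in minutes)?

22

As given, the longest chain is L→U→T = 7+1+10 = 18, so the finish is 18 minutes.
L lies on that path, so at 11 minutes the path becomes 22 minutes.
The critical path is still L→U→T; finish is now 22 minutes.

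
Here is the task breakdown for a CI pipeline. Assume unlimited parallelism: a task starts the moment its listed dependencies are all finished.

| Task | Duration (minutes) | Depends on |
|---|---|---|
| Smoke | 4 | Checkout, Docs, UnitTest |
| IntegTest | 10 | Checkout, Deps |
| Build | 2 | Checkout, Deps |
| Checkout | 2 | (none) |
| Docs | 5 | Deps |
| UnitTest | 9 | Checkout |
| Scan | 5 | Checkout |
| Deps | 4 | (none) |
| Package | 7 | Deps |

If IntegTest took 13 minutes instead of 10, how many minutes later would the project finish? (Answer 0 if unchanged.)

The binding path is Checkout→UnitTest→Smoke = 2+9+4 = 15; finish at 15 minutes.
IntegTest is off the critical path — its longest chain is 14 minutes, giving 1 of slack.
New critical path: Deps→IntegTest = 4+13 = 17 ⇒ 17 minutes.
Change in finish: 17 − 15 = +2 minutes.

2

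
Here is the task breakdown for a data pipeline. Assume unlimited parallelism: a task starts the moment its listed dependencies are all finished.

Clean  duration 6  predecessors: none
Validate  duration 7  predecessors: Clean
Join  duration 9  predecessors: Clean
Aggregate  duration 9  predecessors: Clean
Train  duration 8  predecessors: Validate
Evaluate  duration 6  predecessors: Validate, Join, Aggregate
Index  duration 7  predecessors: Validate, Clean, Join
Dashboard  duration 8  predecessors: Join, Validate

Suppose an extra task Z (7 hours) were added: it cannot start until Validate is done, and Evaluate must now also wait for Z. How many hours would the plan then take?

26

Originally the plan takes 23 hours.
With Z inserted, Evaluate now waits for max(Validate, Join, Aggregate, Z).
New critical path: Clean→Validate→Z→Evaluate = 6+7+7+6 = 26 ⇒ 26 hours.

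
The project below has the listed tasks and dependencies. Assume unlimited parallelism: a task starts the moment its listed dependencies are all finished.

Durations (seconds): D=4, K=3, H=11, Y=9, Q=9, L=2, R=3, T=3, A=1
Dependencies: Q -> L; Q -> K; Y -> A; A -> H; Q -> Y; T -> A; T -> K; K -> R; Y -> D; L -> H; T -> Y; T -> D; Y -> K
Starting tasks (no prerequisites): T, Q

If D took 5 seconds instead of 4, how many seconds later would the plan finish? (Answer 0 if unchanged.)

0

The binding path is Q→Y→A→H = 9+9+1+11 = 30; finish at 30 seconds.
D has 8 seconds of float (longest path through it is 22).
The critical path is still Q→Y→A→H; finish is now 30 seconds.
Change in finish: 30 − 30 = +0 seconds.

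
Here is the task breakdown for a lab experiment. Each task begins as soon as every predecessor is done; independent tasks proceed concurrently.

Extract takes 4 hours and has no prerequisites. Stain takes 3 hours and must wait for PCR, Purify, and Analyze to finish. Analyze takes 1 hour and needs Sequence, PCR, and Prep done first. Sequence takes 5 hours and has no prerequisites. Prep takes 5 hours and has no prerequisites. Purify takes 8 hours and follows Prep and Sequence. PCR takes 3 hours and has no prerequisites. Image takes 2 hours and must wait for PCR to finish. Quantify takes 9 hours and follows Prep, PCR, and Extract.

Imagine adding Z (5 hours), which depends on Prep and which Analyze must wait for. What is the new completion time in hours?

16

Originally the schedule takes 16 hours.
With Z inserted, Analyze now waits for max(Sequence, PCR, Prep, Z).
New critical path: Prep→Purify→Stain = 5+8+3 = 16 ⇒ 16 hours.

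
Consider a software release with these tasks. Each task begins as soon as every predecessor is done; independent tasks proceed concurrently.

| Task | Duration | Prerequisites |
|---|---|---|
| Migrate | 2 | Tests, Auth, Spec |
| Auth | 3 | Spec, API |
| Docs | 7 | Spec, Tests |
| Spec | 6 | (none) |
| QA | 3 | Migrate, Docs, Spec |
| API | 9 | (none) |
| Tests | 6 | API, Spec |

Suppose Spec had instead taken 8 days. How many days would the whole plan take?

25

Critical path before the change: API→Tests→Docs→QA = 9+6+7+3 = 25 giving 25 days.
Spec is off the critical path — its longest chain is 22 days, giving 3 of slack.
That remains the longest chain; total 25 days.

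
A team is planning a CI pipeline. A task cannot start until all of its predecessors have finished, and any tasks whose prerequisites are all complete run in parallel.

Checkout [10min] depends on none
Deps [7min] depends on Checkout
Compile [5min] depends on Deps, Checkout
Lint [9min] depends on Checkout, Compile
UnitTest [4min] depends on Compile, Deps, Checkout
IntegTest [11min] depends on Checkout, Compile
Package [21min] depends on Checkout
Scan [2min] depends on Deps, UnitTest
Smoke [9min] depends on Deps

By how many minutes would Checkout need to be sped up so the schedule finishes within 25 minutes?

8

Current finish: 33 minutes; target: 25.
Checkout is on every critical path, so each minute cut from Checkout cuts the finish by one (this holds down to a finish of 24).
Need 33 − 25 = 8 minutes off Checkout → Checkout becomes 2 minutes, finish becomes 25.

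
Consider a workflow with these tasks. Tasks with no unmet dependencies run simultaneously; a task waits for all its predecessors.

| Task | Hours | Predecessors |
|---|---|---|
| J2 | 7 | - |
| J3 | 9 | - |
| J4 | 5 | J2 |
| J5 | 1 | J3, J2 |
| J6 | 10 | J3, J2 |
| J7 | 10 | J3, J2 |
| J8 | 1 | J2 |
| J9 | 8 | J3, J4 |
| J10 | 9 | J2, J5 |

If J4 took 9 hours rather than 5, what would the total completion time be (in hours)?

As given, the longest chain is J2→J4→J9 = 7+5+8 = 20, so the finish is 20 hours.
Since J4 is critical, the +4 change carries straight to that chain (now 24 hours).
The critical path is still J2→J4→J9; finish is now 24 hours.

24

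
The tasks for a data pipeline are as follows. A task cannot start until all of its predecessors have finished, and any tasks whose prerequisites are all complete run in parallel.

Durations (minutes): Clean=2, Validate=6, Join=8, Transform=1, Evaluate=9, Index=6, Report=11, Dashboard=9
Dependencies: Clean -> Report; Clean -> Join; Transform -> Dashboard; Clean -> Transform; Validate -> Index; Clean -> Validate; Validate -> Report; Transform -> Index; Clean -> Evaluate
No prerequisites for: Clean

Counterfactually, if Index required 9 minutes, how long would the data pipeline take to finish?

19

Critical path before the change: Clean→Validate→Report = 2+6+11 = 19 giving 19 minutes.
The longest path through Index is only 14 minutes, so Index has float 5.
The critical path is still Clean→Validate→Report; finish is now 19 minutes.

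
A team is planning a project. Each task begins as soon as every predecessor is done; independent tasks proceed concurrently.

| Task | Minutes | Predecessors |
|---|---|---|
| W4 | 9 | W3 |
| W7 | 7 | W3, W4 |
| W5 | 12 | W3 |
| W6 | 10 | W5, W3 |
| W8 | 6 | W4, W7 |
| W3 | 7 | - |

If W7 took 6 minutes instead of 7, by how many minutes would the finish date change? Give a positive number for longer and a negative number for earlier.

Critical path before the change: W3→W4→W7→W8 = 7+9+7+6 = 29 giving 29 minutes.
W7 is on the critical path; changing it to 6 makes that path 28 minutes.
New critical path: W3→W5→W6 = 7+12+10 = 29 ⇒ 29 minutes.
Change in finish: 29 − 29 = +0 minutes.

0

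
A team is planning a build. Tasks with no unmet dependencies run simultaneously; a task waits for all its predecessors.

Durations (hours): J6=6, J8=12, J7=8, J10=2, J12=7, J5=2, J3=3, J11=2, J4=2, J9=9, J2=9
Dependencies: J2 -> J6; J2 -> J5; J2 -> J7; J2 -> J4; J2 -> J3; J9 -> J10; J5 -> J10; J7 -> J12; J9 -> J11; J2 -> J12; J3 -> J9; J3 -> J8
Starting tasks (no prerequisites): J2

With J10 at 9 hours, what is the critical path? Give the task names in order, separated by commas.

J2, J3, J9, J10

The binding path is J2→J3→J8 = 9+3+12 = 24; finish at 24 hours.
The longest path through J10 is only 23 hours, so J10 has float 1.
New critical path: J2→J3→J9→J10 = 9+3+9+9 = 30 ⇒ 30 hours.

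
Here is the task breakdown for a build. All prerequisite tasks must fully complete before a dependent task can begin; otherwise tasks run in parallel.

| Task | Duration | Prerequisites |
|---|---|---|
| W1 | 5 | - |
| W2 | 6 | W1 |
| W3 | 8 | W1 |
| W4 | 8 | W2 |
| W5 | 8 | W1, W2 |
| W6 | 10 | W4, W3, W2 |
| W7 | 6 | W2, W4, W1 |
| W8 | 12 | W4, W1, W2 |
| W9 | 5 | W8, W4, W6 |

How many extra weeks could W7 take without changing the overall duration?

11

W1→W2→W4→W8→W9 = 5+6+8+12+5 = 36 sets the makespan at 36 weeks.
Longest path through W7: 25 weeks (earliest finish 25, latest finish 36).
Float = 36 − 25 = 11.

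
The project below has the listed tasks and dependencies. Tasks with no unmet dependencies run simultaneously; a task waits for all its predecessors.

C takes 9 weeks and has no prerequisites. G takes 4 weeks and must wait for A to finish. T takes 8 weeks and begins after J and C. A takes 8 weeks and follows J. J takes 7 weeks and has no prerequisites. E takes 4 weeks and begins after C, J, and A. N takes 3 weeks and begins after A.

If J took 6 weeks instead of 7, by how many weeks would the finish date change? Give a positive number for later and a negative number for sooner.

-1

Actual critical path: J→A→G = 7+8+4 = 19 ⇒ 19 weeks.
J lies on that path, so at 6 weeks the path becomes 18 weeks.
That remains the longest chain; total 18 weeks.
Change in finish: 18 − 19 = -1 weeks.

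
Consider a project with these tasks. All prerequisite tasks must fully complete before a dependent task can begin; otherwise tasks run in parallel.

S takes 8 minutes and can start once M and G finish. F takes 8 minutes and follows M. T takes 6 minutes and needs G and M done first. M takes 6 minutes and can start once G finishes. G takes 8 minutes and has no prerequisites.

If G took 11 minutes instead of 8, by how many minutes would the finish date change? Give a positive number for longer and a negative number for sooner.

3

As given, the longest chain is G→M→S = 8+6+8 = 22, so the finish is 22 minutes.
Since G is critical, the +3 change carries straight to that chain (now 25 minutes).
That remains the longest chain; total 25 minutes.
Change in finish: 25 − 22 = +3 minutes.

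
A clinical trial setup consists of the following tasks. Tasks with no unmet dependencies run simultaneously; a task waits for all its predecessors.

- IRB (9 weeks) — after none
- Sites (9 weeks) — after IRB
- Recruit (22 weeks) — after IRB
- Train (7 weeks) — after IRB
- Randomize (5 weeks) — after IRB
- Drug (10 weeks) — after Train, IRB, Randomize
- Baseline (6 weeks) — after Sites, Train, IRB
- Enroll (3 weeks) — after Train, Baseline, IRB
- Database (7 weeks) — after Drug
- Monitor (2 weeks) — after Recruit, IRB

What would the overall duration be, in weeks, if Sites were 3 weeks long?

33

As given, the longest chain is IRB→Recruit→Monitor = 9+22+2 = 33, so the finish is 33 weeks.
Sites is off the critical path — its longest chain is 27 weeks, giving 6 of slack.
No other chain overtakes it, so the finish is 33 weeks.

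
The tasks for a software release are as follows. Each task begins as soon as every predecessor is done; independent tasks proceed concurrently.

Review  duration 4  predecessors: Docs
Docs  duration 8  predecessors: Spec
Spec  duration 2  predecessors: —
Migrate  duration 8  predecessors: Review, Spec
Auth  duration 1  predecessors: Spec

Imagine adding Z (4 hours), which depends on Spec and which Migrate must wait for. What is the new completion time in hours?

Originally the job takes 22 hours.
With Z inserted, Migrate now waits for max(Review, Spec, Z).
New critical path: Spec→Docs→Review→Migrate = 2+8+4+8 = 22 ⇒ 22 hours.

22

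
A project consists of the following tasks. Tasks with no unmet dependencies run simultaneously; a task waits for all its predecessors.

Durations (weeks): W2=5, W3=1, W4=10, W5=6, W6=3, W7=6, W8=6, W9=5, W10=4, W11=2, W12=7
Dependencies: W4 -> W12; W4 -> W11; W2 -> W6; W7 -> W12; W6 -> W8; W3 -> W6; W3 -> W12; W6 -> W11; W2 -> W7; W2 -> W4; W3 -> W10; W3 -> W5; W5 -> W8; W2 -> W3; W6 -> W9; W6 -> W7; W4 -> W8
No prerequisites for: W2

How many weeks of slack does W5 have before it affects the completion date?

W2→W3→W6→W7→W12 = 5+1+3+6+7 = 22 sets the makespan at 22 weeks.
The longest chain containing W5 totals 18 weeks.
So W5 can slip 16 − 12 = 4 weeks.

4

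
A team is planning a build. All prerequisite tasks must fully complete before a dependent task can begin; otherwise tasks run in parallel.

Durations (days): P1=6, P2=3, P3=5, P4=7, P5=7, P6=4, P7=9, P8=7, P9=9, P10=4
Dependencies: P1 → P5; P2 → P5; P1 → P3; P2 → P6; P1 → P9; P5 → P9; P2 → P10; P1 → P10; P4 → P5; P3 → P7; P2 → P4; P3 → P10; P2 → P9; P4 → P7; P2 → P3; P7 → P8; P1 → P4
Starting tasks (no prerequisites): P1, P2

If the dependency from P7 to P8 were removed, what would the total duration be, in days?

29

With the dependency in place, P1→P4→P5→P9 = 6+7+7+9 = 29 sets the finish at 29 days.
Without P7→P8, P8's earliest start moves from 22 to 0.
The longest chain is now P1→P4→P5→P9 = 6+7+7+9 = 29, so the build takes 29 days.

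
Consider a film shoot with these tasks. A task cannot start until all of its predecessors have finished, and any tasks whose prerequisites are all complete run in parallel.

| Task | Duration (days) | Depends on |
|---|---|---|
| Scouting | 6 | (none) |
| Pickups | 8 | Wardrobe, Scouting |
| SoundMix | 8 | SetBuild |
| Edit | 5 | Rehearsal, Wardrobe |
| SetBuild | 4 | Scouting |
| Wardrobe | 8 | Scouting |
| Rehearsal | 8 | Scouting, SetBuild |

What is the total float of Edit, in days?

0

Scouting→SetBuild→Rehearsal→Edit = 6+4+8+5 = 23 sets the makespan at 23 days.
The longest chain containing Edit totals 23 days.
So Edit can slip 23 − 23 = 0 days.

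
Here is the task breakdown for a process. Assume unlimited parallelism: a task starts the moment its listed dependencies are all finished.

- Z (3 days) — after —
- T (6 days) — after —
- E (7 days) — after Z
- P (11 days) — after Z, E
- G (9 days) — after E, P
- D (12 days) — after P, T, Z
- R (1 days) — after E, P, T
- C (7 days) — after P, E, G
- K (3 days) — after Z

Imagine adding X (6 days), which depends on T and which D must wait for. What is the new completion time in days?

37

Originally the project takes 37 days.
With X inserted, D now waits for max(P, T, Z, X).
New critical path: Z→E→P→G→C = 3+7+11+9+7 = 37 ⇒ 37 days.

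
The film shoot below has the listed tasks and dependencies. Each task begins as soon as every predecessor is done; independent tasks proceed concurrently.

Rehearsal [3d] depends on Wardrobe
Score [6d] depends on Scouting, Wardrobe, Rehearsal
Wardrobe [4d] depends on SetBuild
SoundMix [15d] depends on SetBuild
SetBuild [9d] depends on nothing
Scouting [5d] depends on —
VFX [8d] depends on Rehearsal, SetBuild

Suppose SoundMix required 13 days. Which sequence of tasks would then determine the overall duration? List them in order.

SetBuild, Wardrobe, Rehearsal, VFX

Actual critical path: SetBuild→SoundMix = 9+15 = 24 ⇒ 24 days.
SoundMix is on the critical path; changing it to 13 makes that path 22 days.
Now SetBuild→Wardrobe→Rehearsal→VFX = 9+4+3+8 = 24 is longest, so the finish becomes 24 days.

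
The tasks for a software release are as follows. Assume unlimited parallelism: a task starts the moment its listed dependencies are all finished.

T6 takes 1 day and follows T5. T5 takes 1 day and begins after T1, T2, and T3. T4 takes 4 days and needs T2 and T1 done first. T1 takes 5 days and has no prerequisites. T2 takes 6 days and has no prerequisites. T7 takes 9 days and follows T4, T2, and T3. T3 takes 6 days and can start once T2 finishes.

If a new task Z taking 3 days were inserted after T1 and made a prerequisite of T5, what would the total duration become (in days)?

21

Originally the project takes 21 days.
With Z inserted, T5 now waits for max(T1, T2, T3, Z).
New critical path: T2→T3→T7 = 6+6+9 = 21 ⇒ 21 days.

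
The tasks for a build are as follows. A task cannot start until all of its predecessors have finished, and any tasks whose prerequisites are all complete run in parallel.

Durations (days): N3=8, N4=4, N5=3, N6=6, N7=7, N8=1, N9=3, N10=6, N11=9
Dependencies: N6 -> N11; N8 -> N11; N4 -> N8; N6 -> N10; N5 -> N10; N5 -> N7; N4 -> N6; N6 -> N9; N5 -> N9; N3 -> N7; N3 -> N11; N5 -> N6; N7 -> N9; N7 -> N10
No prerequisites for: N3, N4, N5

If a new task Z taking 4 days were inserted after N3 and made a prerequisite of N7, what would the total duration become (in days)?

25

Originally the plan takes 21 days.
With Z inserted, N7 now waits for max(N3, N5, Z).
New critical path: N3→Z→N7→N10 = 8+4+7+6 = 25 ⇒ 25 days.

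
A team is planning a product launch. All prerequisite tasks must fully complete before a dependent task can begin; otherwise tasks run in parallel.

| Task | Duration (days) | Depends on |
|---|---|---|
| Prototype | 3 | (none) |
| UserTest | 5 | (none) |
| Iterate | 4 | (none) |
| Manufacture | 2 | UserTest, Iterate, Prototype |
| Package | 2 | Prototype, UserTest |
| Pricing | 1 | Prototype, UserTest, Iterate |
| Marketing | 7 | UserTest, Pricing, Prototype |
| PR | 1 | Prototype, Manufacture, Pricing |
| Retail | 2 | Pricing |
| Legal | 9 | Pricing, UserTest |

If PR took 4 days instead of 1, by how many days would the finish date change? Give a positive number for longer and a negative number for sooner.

Baseline: UserTest→Pricing→Legal = 5+1+9 = 15 → 15 days.
PR is off the critical path — its longest chain is 8 days, giving 7 of slack.
The critical path is still UserTest→Pricing→Legal; finish is now 15 days.
Change in finish: 15 − 15 = +0 days.

0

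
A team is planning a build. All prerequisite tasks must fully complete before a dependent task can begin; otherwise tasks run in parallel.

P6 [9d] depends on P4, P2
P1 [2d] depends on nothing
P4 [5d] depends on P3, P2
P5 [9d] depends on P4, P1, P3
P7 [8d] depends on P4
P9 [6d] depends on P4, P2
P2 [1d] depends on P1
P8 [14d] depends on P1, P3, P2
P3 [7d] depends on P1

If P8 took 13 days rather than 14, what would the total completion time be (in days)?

23

As given, the longest chain is P1→P3→P8 = 2+7+14 = 23, so the finish is 23 days.
P8 lies on that path, so at 13 days the path becomes 22 days.
Now P1→P3→P4→P5 = 2+7+5+9 = 23 is longest, so the finish becomes 23 days.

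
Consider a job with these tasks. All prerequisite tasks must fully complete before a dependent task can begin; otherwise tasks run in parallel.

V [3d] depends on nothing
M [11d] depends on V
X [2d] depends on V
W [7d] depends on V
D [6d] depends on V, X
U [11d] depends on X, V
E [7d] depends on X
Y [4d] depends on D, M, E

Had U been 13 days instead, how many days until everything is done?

The binding path is V→M→Y = 3+11+4 = 18; finish at 18 days.
The longest path through U is only 16 days, so U has float 2.
No other chain overtakes it, so the finish is 18 days.

18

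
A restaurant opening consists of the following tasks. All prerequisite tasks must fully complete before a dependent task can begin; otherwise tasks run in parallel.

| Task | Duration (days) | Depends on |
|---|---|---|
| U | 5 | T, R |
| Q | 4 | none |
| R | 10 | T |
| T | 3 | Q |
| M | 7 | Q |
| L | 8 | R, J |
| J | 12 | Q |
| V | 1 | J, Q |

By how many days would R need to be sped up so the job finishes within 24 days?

1

Current finish: 25 days; target: 24.
R is on every critical path, so each day cut from R cuts the finish by one (this holds down to a finish of 24).
Need 25 − 24 = 1 day off R → R becomes 9 days, finish becomes 24.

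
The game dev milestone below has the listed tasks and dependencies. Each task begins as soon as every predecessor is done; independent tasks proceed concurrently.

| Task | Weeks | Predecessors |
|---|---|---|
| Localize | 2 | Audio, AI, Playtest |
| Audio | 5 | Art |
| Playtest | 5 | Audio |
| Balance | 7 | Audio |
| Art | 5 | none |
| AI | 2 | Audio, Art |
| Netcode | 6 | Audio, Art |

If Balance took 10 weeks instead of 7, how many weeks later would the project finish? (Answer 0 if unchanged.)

The binding path is Art→Audio→Balance = 5+5+7 = 17; finish at 17 weeks.
Since Balance is critical, the +3 change carries straight to that chain (now 20 weeks).
That remains the longest chain; total 20 weeks.
Change in finish: 20 − 17 = +3 weeks.

3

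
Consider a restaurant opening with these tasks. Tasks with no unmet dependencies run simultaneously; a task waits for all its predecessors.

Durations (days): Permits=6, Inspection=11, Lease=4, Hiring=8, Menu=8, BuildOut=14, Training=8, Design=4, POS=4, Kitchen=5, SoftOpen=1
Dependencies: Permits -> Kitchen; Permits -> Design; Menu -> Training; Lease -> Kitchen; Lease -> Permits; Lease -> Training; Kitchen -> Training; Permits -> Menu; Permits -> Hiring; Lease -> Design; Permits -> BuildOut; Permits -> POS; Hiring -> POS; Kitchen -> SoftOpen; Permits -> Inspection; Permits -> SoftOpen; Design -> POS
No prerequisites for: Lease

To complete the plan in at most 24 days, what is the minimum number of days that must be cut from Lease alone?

2

Current finish: 26 days; target: 24.
Lease is on every critical path, so each day cut from Lease cuts the finish by one (this holds down to a finish of 23).
Need 26 − 24 = 2 days off Lease → Lease becomes 2 days, finish becomes 24.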